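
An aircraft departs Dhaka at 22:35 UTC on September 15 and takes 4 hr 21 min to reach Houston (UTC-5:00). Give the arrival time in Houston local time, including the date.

Departure is given in UTC: 22:35 on Sep 15.
Add 4 hours 21 minutes → 02:56 UTC (Sep 16).
Houston is UTC−5:00: 02:56 − 5:00 = 21:56 on Sep 15.

21:56 on September 15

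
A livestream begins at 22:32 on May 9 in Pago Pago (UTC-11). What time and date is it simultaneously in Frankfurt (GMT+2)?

Frankfurt is 13:00 ahead of Pago Pago.
Shift by the zone difference: 22:32 + 13:00 = 11:32 on May 10 in Frankfurt.

11:32 on May 10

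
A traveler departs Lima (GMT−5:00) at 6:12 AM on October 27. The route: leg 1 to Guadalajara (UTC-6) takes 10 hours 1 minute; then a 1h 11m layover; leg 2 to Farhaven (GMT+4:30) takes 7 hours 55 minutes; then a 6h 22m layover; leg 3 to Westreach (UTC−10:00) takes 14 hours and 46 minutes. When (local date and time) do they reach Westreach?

5:27 PM on Oct 28

Convert departure to UTC: 6:12 AM + 5:00 = 11:12 AM UTC on Oct 27.
Add 10 hours and 1 minute leg 1 → 9:13 PM UTC.
Add 1 hour 11 minutes layover in Guadalajara → 10:24 PM UTC.
Add 7 hours and 55 minutes leg 2 → 6:19 AM UTC (Oct 28).
Add 6 hours and 22 minutes layover in Farhaven → 12:41 PM UTC.
Add 14 hours 46 minutes leg 3 → 3:27 AM UTC (Oct 29).
Westreach is UTC−10:00, so local arrival = 3:27 AM − 10:00 = 5:27 PM on Oct 28.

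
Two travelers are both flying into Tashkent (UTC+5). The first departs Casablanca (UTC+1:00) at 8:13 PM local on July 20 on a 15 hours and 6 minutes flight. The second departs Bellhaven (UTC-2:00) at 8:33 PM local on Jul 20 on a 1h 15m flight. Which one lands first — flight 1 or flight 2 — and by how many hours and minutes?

the second, by 10 hours 31 minutes

Flight 1 in UTC: 8:13 PM − 1:00 = 7:13 PM on Jul 20.
+15 hours and 6 minutes → arrive 10:19 AM UTC on Jul 21.
Flight 2 in UTC: 8:33 PM + 2:00 = 10:33 PM on Jul 20.
+1 hour 15 minutes → arrive 11:48 PM UTC on Jul 20.
Flight 2 lands earlier by 10 hours 31 minutes.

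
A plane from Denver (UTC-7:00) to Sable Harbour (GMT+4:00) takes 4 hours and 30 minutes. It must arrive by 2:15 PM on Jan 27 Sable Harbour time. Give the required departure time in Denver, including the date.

Target arrival in UTC: 2:15 PM − 4:00 = 10:15 AM on Jan 27.
Subtract 4 hours 30 minutes → departure 5:45 AM UTC on Jan 27.
Denver is UTC−7:00: 5:45 AM − 7:00 = 10:45 PM on Jan 26.

10:45 PM on January 26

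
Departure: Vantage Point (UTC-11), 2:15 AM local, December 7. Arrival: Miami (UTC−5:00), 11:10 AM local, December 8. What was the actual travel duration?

Departure in UTC: 2:15 AM + 11:00 = 1:15 PM on Dec 7.
Arrival in UTC: 11:10 AM + 5:00 = 4:10 PM on Dec 8.
Elapsed = 4:10 PM − 1:15 PM (+1 day) = 26 hours 55 minutes.

26 hours 55 minutes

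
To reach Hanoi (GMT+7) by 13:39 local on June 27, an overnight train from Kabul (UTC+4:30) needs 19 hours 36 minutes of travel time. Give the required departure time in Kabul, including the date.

15:33 on Jun 26

Target arrival in UTC: 13:39 − 7:00 = 06:39 on Jun 27.
Subtract 19 hours 36 minutes → departure 11:03 UTC on Jun 26.
Kabul is UTC+4:30: 11:03 + 4:30 = 15:33 on Jun 26.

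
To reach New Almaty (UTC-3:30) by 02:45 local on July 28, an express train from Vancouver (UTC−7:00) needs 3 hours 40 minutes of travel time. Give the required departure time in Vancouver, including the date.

Target arrival in UTC: 02:45 + 3:30 = 06:15 on Jul 28.
Subtract 3 hours and 40 minutes → departure 02:35 UTC on Jul 28.
Vancouver is UTC−7:00: 02:35 − 7:00 = 19:35 on Jul 27.

19:35 on July 27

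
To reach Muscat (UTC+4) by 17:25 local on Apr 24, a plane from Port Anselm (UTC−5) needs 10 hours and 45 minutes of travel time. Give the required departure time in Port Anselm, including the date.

Target arrival in UTC: 17:25 − 4:00 = 13:25 on Apr 24.
Subtract 10 hours 45 minutes → departure 02:40 UTC on Apr 24.
Port Anselm is UTC−5:00: 02:40 − 5:00 = 21:40 on Apr 23.

21:40 on April 23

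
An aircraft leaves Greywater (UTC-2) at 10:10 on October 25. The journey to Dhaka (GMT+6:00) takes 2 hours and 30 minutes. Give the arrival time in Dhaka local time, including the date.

Dhaka is 8:00 ahead of Greywater.
After 2 hours 30 minutes it is 12:40 in Greywater.
Shift by the zone difference: 12:40 + 8:00 = 20:40 on Oct 25 in Dhaka.

20:40 on October 25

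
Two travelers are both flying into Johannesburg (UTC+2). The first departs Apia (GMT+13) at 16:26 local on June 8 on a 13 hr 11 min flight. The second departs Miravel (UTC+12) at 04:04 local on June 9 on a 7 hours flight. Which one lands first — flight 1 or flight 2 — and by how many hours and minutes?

the first, by 6 hours 27 minutes

Flight 1 in UTC: 16:26 − 13:00 = 03:26 on Jun 8.
+13 hours 11 minutes → arrive 16:37 UTC on Jun 8.
Flight 2 in UTC: 04:04 − 12:00 = 16:04 on Jun 8.
+7 hours → arrive 23:04 UTC on Jun 8.
Flight 1 lands earlier by 6 hours 27 minutes.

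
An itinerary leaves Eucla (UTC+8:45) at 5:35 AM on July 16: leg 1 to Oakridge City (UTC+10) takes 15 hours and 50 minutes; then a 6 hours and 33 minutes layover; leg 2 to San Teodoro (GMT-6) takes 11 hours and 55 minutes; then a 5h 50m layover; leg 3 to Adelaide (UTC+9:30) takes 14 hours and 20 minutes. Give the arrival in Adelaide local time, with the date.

Convert departure to UTC: 5:35 AM − 8:45 = 8:50 PM UTC on Jul 15.
Add 15 hours and 50 minutes leg 1 → 12:40 PM UTC (Jul 16).
Add 6 hours 33 minutes layover in Oakridge City → 7:13 PM UTC.
Add 11 hours and 55 minutes leg 2 → 7:08 AM UTC (Jul 17).
Add 5 hours 50 minutes layover in San Teodoro → 12:58 PM UTC.
Add 14 hours 20 minutes leg 3 → 3:18 AM UTC (Jul 18).
Adelaide is UTC+9:30, so local arrival = 3:18 AM + 9:30 = 12:48 PM on Jul 18.

12:48 PM on July 18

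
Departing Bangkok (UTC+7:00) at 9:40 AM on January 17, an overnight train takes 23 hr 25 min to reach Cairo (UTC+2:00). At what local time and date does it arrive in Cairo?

4:05 AM on Jan 18

Convert departure to UTC: 9:40 AM − 7:00 = 2:40 AM UTC on Jan 17.
Add 23 hours 25 minutes travel time → 2:05 AM UTC (Jan 18).
Cairo is UTC+2:00, so local arrival = 2:05 AM + 2:00 = 4:05 AM on Jan 18.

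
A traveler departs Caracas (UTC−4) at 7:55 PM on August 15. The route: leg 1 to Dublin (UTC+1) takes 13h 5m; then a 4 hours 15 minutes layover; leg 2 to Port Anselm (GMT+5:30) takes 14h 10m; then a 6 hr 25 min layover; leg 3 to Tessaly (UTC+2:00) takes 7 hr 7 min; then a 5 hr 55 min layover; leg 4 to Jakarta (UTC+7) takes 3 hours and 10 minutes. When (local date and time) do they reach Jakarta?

Convert departure to UTC: 7:55 PM + 4:00 = 11:55 PM UTC on Aug 15.
Add 13 hours 5 minutes leg 1 → 1:00 PM UTC (Aug 16).
Add 4 hours 15 minutes layover in Dublin → 5:15 PM UTC.
Add 14 hours and 10 minutes leg 2 → 7:25 AM UTC (Aug 17).
Add 6 hours 25 minutes layover in Port Anselm → 1:50 PM UTC.
Add 7 hours 7 minutes leg 3 → 8:57 PM UTC.
Add 5 hours 55 minutes layover in Tessaly → 2:52 AM UTC (Aug 18).
Add 3 hours and 10 minutes leg 4 → 6:02 AM UTC.
Jakarta is UTC+7:00, so local arrival = 6:02 AM + 7:00 = 1:02 PM on Aug 18.

1:02 PM on August 18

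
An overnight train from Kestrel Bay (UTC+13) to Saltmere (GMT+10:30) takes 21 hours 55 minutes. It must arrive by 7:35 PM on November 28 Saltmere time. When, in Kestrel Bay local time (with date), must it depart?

Target arrival in UTC: 7:35 PM − 10:30 = 9:05 AM on Nov 28.
Subtract 21 hours and 55 minutes → departure 11:10 AM UTC on Nov 27.
Kestrel Bay is UTC+13:00: 11:10 AM + 13:00 = 12:10 AM on Nov 28.

12:10 AM on November 28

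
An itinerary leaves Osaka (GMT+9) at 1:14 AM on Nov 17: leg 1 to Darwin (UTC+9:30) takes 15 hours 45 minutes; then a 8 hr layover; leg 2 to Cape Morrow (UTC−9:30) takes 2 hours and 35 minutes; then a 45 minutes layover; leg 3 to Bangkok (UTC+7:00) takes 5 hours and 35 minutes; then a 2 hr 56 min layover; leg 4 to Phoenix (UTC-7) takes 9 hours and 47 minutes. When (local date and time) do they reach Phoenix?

6:37 AM on November 18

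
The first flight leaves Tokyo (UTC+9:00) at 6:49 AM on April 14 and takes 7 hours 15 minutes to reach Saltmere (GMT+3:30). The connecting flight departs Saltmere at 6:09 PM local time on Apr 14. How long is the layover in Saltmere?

Convert departure to UTC: 6:49 AM − 9:00 = 9:49 PM UTC on Apr 13.
Add 7 hours 15 minutes flight time → 5:04 AM UTC (Apr 14).
Saltmere is UTC+3:30, so local arrival = 5:04 AM + 3:30 = 8:34 AM on Apr 14.
Layover = 6:09 PM − 8:34 AM = 9 hours 35 minutes.

9 hours 35 minutes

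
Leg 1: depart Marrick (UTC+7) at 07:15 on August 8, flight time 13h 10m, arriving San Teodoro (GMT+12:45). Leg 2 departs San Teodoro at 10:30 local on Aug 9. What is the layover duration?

Convert departure to UTC: 07:15 − 7:00 = 00:15 UTC on Aug 8.
Add 13 hours 10 minutes flight time → 13:25 UTC.
San Teodoro is UTC+12:45, so local arrival = 13:25 + 12:45 = 02:10 on Aug 9.
Layover = 10:30 − 02:10 = 8 hours 20 minutes.

8 hours 20 minutes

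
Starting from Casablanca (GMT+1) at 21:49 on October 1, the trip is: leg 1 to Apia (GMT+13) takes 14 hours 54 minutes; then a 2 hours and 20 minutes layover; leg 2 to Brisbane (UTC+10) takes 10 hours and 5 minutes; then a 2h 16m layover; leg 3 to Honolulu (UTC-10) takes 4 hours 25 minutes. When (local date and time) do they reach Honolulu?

20:49 on October 2

Convert departure to UTC: 21:49 − 1:00 = 20:49 UTC on Oct 1.
Add 14 hours 54 minutes leg 1 → 11:43 UTC (Oct 2).
Add 2 hours 20 minutes layover in Apia → 14:03 UTC.
Add 10 hours 5 minutes leg 2 → 00:08 UTC (Oct 3).
Add 2 hours 16 minutes layover in Brisbane → 02:24 UTC.
Add 4 hours and 25 minutes leg 3 → 06:49 UTC.
Honolulu is UTC−10:00, so local arrival = 06:49 − 10:00 = 20:49 on Oct 2.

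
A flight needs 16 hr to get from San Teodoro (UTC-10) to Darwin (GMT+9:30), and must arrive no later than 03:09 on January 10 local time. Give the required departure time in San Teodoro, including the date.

15:39 on January 8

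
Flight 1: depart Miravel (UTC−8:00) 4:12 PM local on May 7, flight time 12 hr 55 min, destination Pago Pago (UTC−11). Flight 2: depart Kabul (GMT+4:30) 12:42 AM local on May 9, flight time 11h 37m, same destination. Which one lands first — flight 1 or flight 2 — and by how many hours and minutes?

the first, by 18 hours 42 minutes

Flight 1 in UTC: 4:12 PM + 8:00 = 12:12 AM on May 8.
+12 hours and 55 minutes → arrive 1:07 PM UTC on May 8.
Flight 2 in UTC: 12:42 AM − 4:30 = 8:12 PM on May 8.
+11 hours 37 minutes → arrive 7:49 AM UTC on May 9.
Flight 1 lands earlier by 18 hours 42 minutes.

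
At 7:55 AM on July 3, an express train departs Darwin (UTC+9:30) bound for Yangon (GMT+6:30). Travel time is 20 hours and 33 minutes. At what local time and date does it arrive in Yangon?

Convert departure to UTC: 7:55 AM − 9:30 = 10:25 PM UTC on Jul 2.
Add 20 hours 33 minutes travel time → 6:58 PM UTC (Jul 3).
Yangon is UTC+6:30, so local arrival = 6:58 PM + 6:30 = 1:28 AM on Jul 4.

1:28 AM on July 4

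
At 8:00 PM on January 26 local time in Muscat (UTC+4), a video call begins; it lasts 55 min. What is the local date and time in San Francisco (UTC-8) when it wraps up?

Convert start to UTC: 8:00 PM − 4:00 = 4:00 PM UTC on Jan 26.
Add 55 minutes duration → 4:55 PM UTC.
San Francisco is UTC−8:00, so local end time = 4:55 PM − 8:00 = 8:55 AM on Jan 26.

8:55 AM on January 26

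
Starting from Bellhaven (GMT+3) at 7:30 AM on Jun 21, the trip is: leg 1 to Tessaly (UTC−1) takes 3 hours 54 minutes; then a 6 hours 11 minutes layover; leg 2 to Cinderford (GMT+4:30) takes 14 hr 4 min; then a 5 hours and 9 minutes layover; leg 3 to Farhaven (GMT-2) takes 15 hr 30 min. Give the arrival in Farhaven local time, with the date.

Convert departure to UTC: 7:30 AM − 3:00 = 4:30 AM UTC on Jun 21.
Add 3 hours and 54 minutes leg 1 → 8:24 AM UTC.
Add 6 hours and 11 minutes layover in Tessaly → 2:35 PM UTC.
Add 14 hours and 4 minutes leg 2 → 4:39 AM UTC (Jun 22).
Add 5 hours 9 minutes layover in Cinderford → 9:48 AM UTC.
Add 15 hours 30 minutes leg 3 → 1:18 AM UTC (Jun 23).
Farhaven is UTC−2:00, so local arrival = 1:18 AM − 2:00 = 11:18 PM on Jun 22.

11:18 PM on June 22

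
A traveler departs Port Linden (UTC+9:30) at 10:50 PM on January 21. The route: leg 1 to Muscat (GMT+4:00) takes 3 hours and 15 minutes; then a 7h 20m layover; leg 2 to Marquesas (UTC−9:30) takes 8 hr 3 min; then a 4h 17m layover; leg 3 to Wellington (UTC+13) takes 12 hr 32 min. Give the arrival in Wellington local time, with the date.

1:47 PM on January 23

Convert departure to UTC: 10:50 PM − 9:30 = 1:20 PM UTC on Jan 21.
Add 3 hours 15 minutes leg 1 → 4:35 PM UTC.
Add 7 hours and 20 minutes layover in Muscat → 11:55 PM UTC.
Add 8 hours 3 minutes leg 2 → 7:58 AM UTC (Jan 22).
Add 4 hours and 17 minutes layover in Marquesas → 12:15 PM UTC.
Add 12 hours 32 minutes leg 3 → 12:47 AM UTC (Jan 23).
Wellington is UTC+13:00, so local arrival = 12:47 AM + 13:00 = 1:47 PM on Jan 23.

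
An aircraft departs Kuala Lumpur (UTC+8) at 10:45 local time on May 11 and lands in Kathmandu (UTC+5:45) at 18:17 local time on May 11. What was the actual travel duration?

Departure in UTC: 10:45 − 8:00 = 02:45 on May 11.
Arrival in UTC: 18:17 − 5:45 = 12:32 on May 11.
Elapsed = 12:32 − 02:45 = 9 hours 47 minutes.

9 hours 47 minutes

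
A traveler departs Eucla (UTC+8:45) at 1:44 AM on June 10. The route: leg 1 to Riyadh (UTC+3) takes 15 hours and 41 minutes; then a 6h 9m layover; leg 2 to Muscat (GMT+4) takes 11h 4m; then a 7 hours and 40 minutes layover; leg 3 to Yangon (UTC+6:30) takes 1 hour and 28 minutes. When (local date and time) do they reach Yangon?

5:31 PM on Jun 11

Convert departure to UTC: 1:44 AM − 8:45 = 4:59 PM UTC on Jun 9.
Add 15 hours and 41 minutes leg 1 → 8:40 AM UTC (Jun 10).
Add 6 hours 9 minutes layover in Riyadh → 2:49 PM UTC.
Add 11 hours and 4 minutes leg 2 → 1:53 AM UTC (Jun 11).
Add 7 hours 40 minutes layover in Muscat → 9:33 AM UTC.
Add 1 hour and 28 minutes leg 3 → 11:01 AM UTC.
Yangon is UTC+6:30, so local arrival = 11:01 AM + 6:30 = 5:31 PM on Jun 11.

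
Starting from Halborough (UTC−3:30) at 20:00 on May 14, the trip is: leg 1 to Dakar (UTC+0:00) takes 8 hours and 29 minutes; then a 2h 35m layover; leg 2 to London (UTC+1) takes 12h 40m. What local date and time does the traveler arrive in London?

00:14 on May 16

Convert departure to UTC: 20:00 + 3:30 = 23:30 UTC on May 14.
Add 8 hours and 29 minutes leg 1 → 07:59 UTC (May 15).
Add 2 hours and 35 minutes layover in Dakar → 10:34 UTC.
Add 12 hours and 40 minutes leg 2 → 23:14 UTC.
London is UTC+1:00, so local arrival = 23:14 + 1:00 = 00:14 on May 16.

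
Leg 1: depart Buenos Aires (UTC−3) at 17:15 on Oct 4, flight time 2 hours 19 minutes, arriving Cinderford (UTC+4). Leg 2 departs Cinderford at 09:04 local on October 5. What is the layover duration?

6 hours 30 minutes

Convert departure to UTC: 17:15 + 3:00 = 20:15 UTC on Oct 4.
Add 2 hours and 19 minutes flight time → 22:34 UTC.
Cinderford is UTC+4:00, so local arrival = 22:34 + 4:00 = 02:34 on Oct 5.
Layover = 09:04 − 02:34 = 6 hours 30 minutes.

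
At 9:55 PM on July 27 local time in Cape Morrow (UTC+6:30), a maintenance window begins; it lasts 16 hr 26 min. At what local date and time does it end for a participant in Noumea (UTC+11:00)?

6:51 PM on July 28

Convert start to UTC: 9:55 PM − 6:30 = 3:25 PM UTC on Jul 27.
Add 16 hours and 26 minutes duration → 7:51 AM UTC (Jul 28).
Noumea is UTC+11:00, so local end time = 7:51 AM + 11:00 = 6:51 PM on Jul 28.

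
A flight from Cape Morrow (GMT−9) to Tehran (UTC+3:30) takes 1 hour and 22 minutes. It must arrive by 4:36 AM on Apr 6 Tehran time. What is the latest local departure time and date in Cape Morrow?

2:44 PM on April 5

Target arrival in UTC: 4:36 AM − 3:30 = 1:06 AM on Apr 6.
Subtract 1 hour 22 minutes → departure 11:44 PM UTC on Apr 5.
Cape Morrow is UTC−9:00: 11:44 PM − 9:00 = 2:44 PM on Apr 5.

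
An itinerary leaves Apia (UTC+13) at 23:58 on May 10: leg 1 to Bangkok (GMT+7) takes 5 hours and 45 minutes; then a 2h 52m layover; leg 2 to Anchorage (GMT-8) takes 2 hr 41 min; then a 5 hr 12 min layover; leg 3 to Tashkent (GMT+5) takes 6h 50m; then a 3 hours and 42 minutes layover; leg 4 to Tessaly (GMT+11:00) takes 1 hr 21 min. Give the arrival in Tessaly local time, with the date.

Convert departure to UTC: 23:58 − 13:00 = 10:58 UTC on May 10.
Add 5 hours 45 minutes leg 1 → 16:43 UTC.
Add 2 hours 52 minutes layover in Bangkok → 19:35 UTC.
Add 2 hours 41 minutes leg 2 → 22:16 UTC.
Add 5 hours 12 minutes layover in Anchorage → 03:28 UTC (May 11).
Add 6 hours 50 minutes leg 3 → 10:18 UTC.
Add 3 hours 42 minutes layover in Tashkent → 14:00 UTC.
Add 1 hour 21 minutes leg 4 → 15:21 UTC.
Tessaly is UTC+11:00, so local arrival = 15:21 + 11:00 = 02:21 on May 12.

02:21 on May 12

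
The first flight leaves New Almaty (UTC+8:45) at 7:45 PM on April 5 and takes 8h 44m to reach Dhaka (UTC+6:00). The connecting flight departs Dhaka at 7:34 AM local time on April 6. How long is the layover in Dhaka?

5 hours 50 minutes

Convert departure to UTC: 7:45 PM − 8:45 = 11:00 AM UTC on Apr 5.
Add 8 hours 44 minutes flight time → 7:44 PM UTC.
Dhaka is UTC+6:00, so local arrival = 7:44 PM + 6:00 = 1:44 AM on Apr 6.
Layover = 7:34 AM − 1:44 AM = 5 hours 50 minutes.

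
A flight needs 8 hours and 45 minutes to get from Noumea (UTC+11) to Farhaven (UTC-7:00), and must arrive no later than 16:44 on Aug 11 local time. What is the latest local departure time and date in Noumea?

Target arrival in UTC: 16:44 + 7:00 = 23:44 on Aug 11.
Subtract 8 hours and 45 minutes → departure 14:59 UTC on Aug 11.
Noumea is UTC+11:00: 14:59 + 11:00 = 01:59 on Aug 12.

01:59 on August 12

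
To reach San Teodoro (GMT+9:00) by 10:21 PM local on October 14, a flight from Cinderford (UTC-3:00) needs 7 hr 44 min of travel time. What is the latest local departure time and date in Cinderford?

Target arrival in UTC: 10:21 PM − 9:00 = 1:21 PM on Oct 14.
Subtract 7 hours 44 minutes → departure 5:37 AM UTC on Oct 14.
Cinderford is UTC−3:00: 5:37 AM − 3:00 = 2:37 AM on Oct 14.

2:37 AM on October 14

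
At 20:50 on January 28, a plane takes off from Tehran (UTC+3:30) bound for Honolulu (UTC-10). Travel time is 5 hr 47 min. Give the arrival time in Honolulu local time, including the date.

Honolulu is 13:30 behind Tehran.
After 5 hours and 47 minutes it is 02:37 (Jan 29) in Tehran.
Shift by the zone difference: 02:37 − 13:30 = 13:07 on Jan 28 in Honolulu.

13:07 on Jan 28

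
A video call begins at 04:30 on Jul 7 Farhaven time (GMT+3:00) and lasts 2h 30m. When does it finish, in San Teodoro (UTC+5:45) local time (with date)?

Convert start to UTC: 04:30 − 3:00 = 01:30 UTC on Jul 7.
Add 2 hours and 30 minutes duration → 04:00 UTC.
San Teodoro is UTC+5:45, so local end time = 04:00 + 5:45 = 09:45 on Jul 7.

09:45 on July 7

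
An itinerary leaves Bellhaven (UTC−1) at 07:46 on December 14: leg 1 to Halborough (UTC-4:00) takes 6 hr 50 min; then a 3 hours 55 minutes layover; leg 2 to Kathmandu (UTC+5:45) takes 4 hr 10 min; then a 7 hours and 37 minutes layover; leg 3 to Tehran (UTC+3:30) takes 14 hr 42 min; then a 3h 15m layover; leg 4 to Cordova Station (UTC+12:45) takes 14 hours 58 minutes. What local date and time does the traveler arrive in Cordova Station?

04:58 on Dec 17

Convert departure to UTC: 07:46 + 1:00 = 08:46 UTC on Dec 14.
Add 6 hours 50 minutes leg 1 → 15:36 UTC.
Add 3 hours 55 minutes layover in Halborough → 19:31 UTC.
Add 4 hours and 10 minutes leg 2 → 23:41 UTC.
Add 7 hours and 37 minutes layover in Kathmandu → 07:18 UTC (Dec 15).
Add 14 hours 42 minutes leg 3 → 22:00 UTC.
Add 3 hours 15 minutes layover in Tehran → 01:15 UTC (Dec 16).
Add 14 hours 58 minutes leg 4 → 16:13 UTC.
Cordova Station is UTC+12:45, so local arrival = 16:13 + 12:45 = 04:58 on Dec 17.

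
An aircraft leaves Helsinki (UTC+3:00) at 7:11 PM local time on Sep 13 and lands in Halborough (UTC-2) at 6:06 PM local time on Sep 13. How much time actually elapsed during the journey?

Departure in UTC: 7:11 PM − 3:00 = 4:11 PM on Sep 13.
Arrival in UTC: 6:06 PM + 2:00 = 8:06 PM on Sep 13.
Elapsed = 8:06 PM − 4:11 PM = 3 hours 55 minutes.

3 hours 55 minutes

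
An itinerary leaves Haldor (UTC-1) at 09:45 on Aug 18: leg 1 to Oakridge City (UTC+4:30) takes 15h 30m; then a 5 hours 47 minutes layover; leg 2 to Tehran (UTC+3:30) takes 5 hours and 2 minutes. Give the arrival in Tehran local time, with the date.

16:34 on Aug 19

Convert departure to UTC: 09:45 + 1:00 = 10:45 UTC on Aug 18.
Add 15 hours and 30 minutes leg 1 → 02:15 UTC (Aug 19).
Add 5 hours 47 minutes layover in Oakridge City → 08:02 UTC.
Add 5 hours 2 minutes leg 2 → 13:04 UTC.
Tehran is UTC+3:30, so local arrival = 13:04 + 3:30 = 16:34 on Aug 19.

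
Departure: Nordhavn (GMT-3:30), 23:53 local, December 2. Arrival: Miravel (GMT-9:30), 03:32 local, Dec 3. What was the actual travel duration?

9 hours 39 minutes

Departure in UTC: 23:53 + 3:30 = 03:23 on Dec 3.
Arrival in UTC: 03:32 + 9:30 = 13:02 on Dec 3.
Elapsed = 13:02 − 03:23 = 9 hours 39 minutes.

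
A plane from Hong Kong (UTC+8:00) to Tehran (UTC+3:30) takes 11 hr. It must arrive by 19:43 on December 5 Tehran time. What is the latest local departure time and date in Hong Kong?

13:13 on December 5

Target arrival in UTC: 19:43 − 3:30 = 16:13 on Dec 5.
Subtract 11 hours → departure 05:13 UTC on Dec 5.
Hong Kong is UTC+8:00: 05:13 + 8:00 = 13:13 on Dec 5.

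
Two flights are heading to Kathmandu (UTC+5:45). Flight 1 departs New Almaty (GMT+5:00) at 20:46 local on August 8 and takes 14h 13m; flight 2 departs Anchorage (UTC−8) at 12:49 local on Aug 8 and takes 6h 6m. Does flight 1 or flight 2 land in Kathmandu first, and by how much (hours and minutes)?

Flight 1 in UTC: 20:46 − 5:00 = 15:46 on Aug 8.
+14 hours and 13 minutes → arrive 05:59 UTC on Aug 9.
Flight 2 in UTC: 12:49 + 8:00 = 20:49 on Aug 8.
+6 hours and 6 minutes → arrive 02:55 UTC on Aug 9.
Flight 2 lands earlier by 3 hours 4 minutes.

the second, by 3 hours 4 minutes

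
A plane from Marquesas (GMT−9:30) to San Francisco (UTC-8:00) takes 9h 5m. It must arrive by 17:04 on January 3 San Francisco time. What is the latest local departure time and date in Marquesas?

06:29 on January 3

Target arrival in UTC: 17:04 + 8:00 = 01:04 on Jan 4.
Subtract 9 hours 5 minutes → departure 15:59 UTC on Jan 3.
Marquesas is UTC−9:30: 15:59 − 9:30 = 06:29 on Jan 3.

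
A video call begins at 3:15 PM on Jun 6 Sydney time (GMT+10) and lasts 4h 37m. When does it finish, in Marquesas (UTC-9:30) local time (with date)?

12:22 AM on June 6

Convert start to UTC: 3:15 PM − 10:00 = 5:15 AM UTC on Jun 6.
Add 4 hours and 37 minutes duration → 9:52 AM UTC.
Marquesas is UTC−9:30, so local end time = 9:52 AM − 9:30 = 12:22 AM on Jun 6.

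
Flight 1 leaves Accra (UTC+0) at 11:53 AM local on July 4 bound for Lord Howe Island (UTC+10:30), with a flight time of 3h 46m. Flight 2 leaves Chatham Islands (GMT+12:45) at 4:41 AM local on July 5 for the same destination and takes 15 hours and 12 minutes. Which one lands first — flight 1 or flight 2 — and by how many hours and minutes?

Flight 1 departs at 11:53 AM UTC (Jul 4).
+3 hours and 46 minutes → arrive 3:39 PM UTC on Jul 4.
Flight 2 in UTC: 4:41 AM − 12:45 = 3:56 PM on Jul 4.
+15 hours and 12 minutes → arrive 7:08 AM UTC on Jul 5.
Flight 1 lands earlier by 15 hours 29 minutes.

the first, by 15 hours 29 minutes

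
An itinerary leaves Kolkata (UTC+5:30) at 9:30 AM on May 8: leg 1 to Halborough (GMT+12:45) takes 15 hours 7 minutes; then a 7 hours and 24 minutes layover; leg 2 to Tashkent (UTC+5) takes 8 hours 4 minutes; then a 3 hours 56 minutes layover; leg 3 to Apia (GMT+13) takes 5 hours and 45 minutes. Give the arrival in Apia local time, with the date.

9:16 AM on May 10

Convert departure to UTC: 9:30 AM − 5:30 = 4:00 AM UTC on May 8.
Add 15 hours and 7 minutes leg 1 → 7:07 PM UTC.
Add 7 hours and 24 minutes layover in Halborough → 2:31 AM UTC (May 9).
Add 8 hours and 4 minutes leg 2 → 10:35 AM UTC.
Add 3 hours 56 minutes layover in Tashkent → 2:31 PM UTC.
Add 5 hours and 45 minutes leg 3 → 8:16 PM UTC.
Apia is UTC+13:00, so local arrival = 8:16 PM + 13:00 = 9:16 AM on May 10.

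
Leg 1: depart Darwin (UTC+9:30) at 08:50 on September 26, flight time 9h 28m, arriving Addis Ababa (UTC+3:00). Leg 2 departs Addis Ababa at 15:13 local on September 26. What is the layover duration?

3 hours 25 minutes

Convert departure to UTC: 08:50 − 9:30 = 23:20 UTC on Sep 25.
Add 9 hours and 28 minutes flight time → 08:48 UTC (Sep 26).
Addis Ababa is UTC+3:00, so local arrival = 08:48 + 3:00 = 11:48 on Sep 26.
Layover = 15:13 − 11:48 = 3 hours 25 minutes.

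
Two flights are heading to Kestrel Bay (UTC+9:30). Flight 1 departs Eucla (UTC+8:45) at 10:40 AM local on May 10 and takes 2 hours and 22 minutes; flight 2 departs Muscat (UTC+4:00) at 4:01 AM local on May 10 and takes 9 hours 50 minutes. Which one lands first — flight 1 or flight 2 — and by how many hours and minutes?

Flight 1 in UTC: 10:40 AM − 8:45 = 1:55 AM on May 10.
+2 hours and 22 minutes → arrive 4:17 AM UTC on May 10.
Flight 2 in UTC: 4:01 AM − 4:00 = 12:01 AM on May 10.
+9 hours 50 minutes → arrive 9:51 AM UTC on May 10.
Flight 1 lands earlier by 5 hours 34 minutes.

the first, by 5 hours 34 minutes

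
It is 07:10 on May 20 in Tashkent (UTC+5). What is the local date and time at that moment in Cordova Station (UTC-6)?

20:10 on May 19

In UTC: 07:10 − 5:00 = 02:10 on May 20.
Cordova Station is UTC−6:00: 02:10 − 6:00 = 20:10 on May 19.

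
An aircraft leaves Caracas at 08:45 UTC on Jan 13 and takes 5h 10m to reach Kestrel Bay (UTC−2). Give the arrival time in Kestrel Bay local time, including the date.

11:55 on January 13

Departure is given in UTC: 08:45 on Jan 13.
Add 5 hours 10 minutes → 13:55 UTC.
Kestrel Bay is UTC−2:00: 13:55 − 2:00 = 11:55 on Jan 13.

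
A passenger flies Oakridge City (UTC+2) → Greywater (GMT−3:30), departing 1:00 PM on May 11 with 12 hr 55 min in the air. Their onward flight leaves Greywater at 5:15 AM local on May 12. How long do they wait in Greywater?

8 hours 50 minutes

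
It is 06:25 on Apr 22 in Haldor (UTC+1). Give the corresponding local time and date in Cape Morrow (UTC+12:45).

18:10 on Apr 22

Cape Morrow is 11:45 ahead of Haldor.
Shift by the zone difference: 06:25 + 11:45 = 18:10 on Apr 22 in Cape Morrow.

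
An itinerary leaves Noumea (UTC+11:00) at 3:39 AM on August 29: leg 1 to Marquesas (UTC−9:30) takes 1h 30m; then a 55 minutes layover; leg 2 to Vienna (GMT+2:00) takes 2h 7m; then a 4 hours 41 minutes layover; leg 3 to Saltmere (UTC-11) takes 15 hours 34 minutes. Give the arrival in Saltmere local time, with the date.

6:26 AM on August 29

Convert departure to UTC: 3:39 AM − 11:00 = 4:39 PM UTC on Aug 28.
Add 1 hour and 30 minutes leg 1 → 6:09 PM UTC.
Add 55 minutes layover in Marquesas → 7:04 PM UTC.
Add 2 hours and 7 minutes leg 2 → 9:11 PM UTC.
Add 4 hours and 41 minutes layover in Vienna → 1:52 AM UTC (Aug 29).
Add 15 hours and 34 minutes leg 3 → 5:26 PM UTC.
Saltmere is UTC−11:00, so local arrival = 5:26 PM − 11:00 = 6:26 AM on Aug 29.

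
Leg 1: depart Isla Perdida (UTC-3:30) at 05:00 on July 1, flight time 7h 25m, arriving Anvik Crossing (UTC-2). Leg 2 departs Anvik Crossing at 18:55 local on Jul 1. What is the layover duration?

5 hours

Convert departure to UTC: 05:00 + 3:30 = 08:30 UTC on Jul 1.
Add 7 hours 25 minutes flight time → 15:55 UTC.
Anvik Crossing is UTC−2:00, so local arrival = 15:55 − 2:00 = 13:55 on Jul 1.
Layover = 18:55 − 13:55 = 5 hours.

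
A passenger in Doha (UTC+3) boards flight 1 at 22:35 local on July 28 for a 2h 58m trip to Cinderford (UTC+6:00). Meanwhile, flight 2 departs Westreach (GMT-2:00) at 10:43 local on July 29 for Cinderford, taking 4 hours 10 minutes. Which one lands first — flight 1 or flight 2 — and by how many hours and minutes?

the first, by 18 hours 20 minutes

Flight 1 in UTC: 22:35 − 3:00 = 19:35 on Jul 28.
+2 hours and 58 minutes → arrive 22:33 UTC on Jul 28.
Flight 2 in UTC: 10:43 + 2:00 = 12:43 on Jul 29.
+4 hours and 10 minutes → arrive 16:53 UTC on Jul 29.
Flight 1 lands earlier by 18 hours 20 minutes.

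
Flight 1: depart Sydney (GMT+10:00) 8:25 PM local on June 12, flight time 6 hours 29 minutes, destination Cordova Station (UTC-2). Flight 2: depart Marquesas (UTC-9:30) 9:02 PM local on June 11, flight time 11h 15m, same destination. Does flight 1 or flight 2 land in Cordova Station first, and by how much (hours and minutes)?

Flight 1 in UTC: 8:25 PM − 10:00 = 10:25 AM on Jun 12.
+6 hours and 29 minutes → arrive 4:54 PM UTC on Jun 12.
Flight 2 in UTC: 9:02 PM + 9:30 = 6:32 AM on Jun 12.
+11 hours and 15 minutes → arrive 5:47 PM UTC on Jun 12.
Flight 1 lands earlier by 53 minutes.

the first, by 53 minutes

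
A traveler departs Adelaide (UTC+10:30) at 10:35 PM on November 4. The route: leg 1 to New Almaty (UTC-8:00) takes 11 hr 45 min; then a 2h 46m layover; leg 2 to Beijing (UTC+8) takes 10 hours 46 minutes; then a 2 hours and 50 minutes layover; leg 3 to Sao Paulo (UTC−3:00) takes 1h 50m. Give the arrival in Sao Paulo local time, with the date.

3:02 PM on November 5

Convert departure to UTC: 10:35 PM − 10:30 = 12:05 PM UTC on Nov 4.
Add 11 hours 45 minutes leg 1 → 11:50 PM UTC.
Add 2 hours 46 minutes layover in New Almaty → 2:36 AM UTC (Nov 5).
Add 10 hours and 46 minutes leg 2 → 1:22 PM UTC.
Add 2 hours 50 minutes layover in Beijing → 4:12 PM UTC.
Add 1 hour 50 minutes leg 3 → 6:02 PM UTC.
Sao Paulo is UTC−3:00, so local arrival = 6:02 PM − 3:00 = 3:02 PM on Nov 5.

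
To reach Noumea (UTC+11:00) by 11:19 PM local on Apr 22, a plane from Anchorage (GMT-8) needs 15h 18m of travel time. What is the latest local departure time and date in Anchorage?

1:01 PM on April 21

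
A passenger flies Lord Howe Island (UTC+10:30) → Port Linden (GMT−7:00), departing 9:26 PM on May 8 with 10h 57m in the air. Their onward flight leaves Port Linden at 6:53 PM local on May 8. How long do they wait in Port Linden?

Convert departure to UTC: 9:26 PM − 10:30 = 10:56 AM UTC on May 8.
Add 10 hours and 57 minutes flight time → 9:53 PM UTC.
Port Linden is UTC−7:00, so local arrival = 9:53 PM − 7:00 = 2:53 PM on May 8.
Layover = 6:53 PM − 2:53 PM = 4 hours.

4 hours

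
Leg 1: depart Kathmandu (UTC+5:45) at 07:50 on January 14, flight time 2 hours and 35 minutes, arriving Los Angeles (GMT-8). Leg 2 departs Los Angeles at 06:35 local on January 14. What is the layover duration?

9 hours 55 minutes

Convert departure to UTC: 07:50 − 5:45 = 02:05 UTC on Jan 14.
Add 2 hours 35 minutes flight time → 04:40 UTC.
Los Angeles is UTC−8:00, so local arrival = 04:40 − 8:00 = 20:40 on Jan 13.
Layover = 06:35 − 20:40 (+1 day) = 9 hours 55 minutes.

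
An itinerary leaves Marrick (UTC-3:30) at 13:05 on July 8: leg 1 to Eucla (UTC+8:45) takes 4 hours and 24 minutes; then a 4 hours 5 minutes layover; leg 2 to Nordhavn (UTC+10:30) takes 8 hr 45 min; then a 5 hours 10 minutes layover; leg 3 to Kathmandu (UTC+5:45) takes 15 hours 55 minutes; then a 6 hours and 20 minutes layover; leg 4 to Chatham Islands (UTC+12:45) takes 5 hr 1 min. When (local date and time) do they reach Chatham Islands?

Convert departure to UTC: 13:05 + 3:30 = 16:35 UTC on Jul 8.
Add 4 hours 24 minutes leg 1 → 20:59 UTC.
Add 4 hours and 5 minutes layover in Eucla → 01:04 UTC (Jul 9).
Add 8 hours 45 minutes leg 2 → 09:49 UTC.
Add 5 hours 10 minutes layover in Nordhavn → 14:59 UTC.
Add 15 hours and 55 minutes leg 3 → 06:54 UTC (Jul 10).
Add 6 hours 20 minutes layover in Kathmandu → 13:14 UTC.
Add 5 hours and 1 minute leg 4 → 18:15 UTC.
Chatham Islands is UTC+12:45, so local arrival = 18:15 + 12:45 = 07:00 on Jul 11.

07:00 on Jul 11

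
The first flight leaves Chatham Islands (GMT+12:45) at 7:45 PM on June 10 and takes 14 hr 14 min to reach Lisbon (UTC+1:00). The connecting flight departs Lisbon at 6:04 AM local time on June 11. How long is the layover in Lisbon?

Convert departure to UTC: 7:45 PM − 12:45 = 7:00 AM UTC on Jun 10.
Add 14 hours 14 minutes flight time → 9:14 PM UTC.
Lisbon is UTC+1:00, so local arrival = 9:14 PM + 1:00 = 10:14 PM on Jun 10.
Layover = 6:04 AM − 10:14 PM (+1 day) = 7 hours 50 minutes.

7 hours 50 minutes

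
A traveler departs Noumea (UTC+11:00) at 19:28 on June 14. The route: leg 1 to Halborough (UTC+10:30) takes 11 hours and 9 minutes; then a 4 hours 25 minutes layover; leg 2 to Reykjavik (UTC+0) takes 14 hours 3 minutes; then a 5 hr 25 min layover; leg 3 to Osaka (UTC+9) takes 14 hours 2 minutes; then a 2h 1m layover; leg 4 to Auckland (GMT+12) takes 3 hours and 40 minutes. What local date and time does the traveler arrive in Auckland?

Convert departure to UTC: 19:28 − 11:00 = 08:28 UTC on Jun 14.
Add 11 hours and 9 minutes leg 1 → 19:37 UTC.
Add 4 hours and 25 minutes layover in Halborough → 00:02 UTC (Jun 15).
Add 14 hours 3 minutes leg 2 → 14:05 UTC.
Add 5 hours 25 minutes layover in Reykjavik → 19:30 UTC.
Add 14 hours 2 minutes leg 3 → 09:32 UTC (Jun 16).
Add 2 hours and 1 minute layover in Osaka → 11:33 UTC.
Add 3 hours 40 minutes leg 4 → 15:13 UTC.
Auckland is UTC+12:00, so local arrival = 15:13 + 12:00 = 03:13 on Jun 17.

03:13 on Jun 17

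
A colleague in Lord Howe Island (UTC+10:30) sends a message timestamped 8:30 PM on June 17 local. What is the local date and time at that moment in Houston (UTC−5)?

5:00 AM on June 17

In UTC: 8:30 PM − 10:30 = 10:00 AM on Jun 17.
Houston is UTC−5:00: 10:00 AM − 5:00 = 5:00 AM on Jun 17.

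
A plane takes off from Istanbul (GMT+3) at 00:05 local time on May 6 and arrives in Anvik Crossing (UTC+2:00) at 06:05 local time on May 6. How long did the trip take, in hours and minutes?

7 hours

Anvik Crossing is 1:00 behind Istanbul.
Clock-face elapsed time (ignoring zones) is 6 hours.
Actual elapsed = 6 hours + 1:00 = 7 hours.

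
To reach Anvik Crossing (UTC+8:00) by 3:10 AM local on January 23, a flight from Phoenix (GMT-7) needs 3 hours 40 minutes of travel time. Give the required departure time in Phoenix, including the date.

Target arrival in UTC: 3:10 AM − 8:00 = 7:10 PM on Jan 22.
Subtract 3 hours 40 minutes → departure 3:30 PM UTC on Jan 22.
Phoenix is UTC−7:00: 3:30 PM − 7:00 = 8:30 AM on Jan 22.

8:30 AM on January 22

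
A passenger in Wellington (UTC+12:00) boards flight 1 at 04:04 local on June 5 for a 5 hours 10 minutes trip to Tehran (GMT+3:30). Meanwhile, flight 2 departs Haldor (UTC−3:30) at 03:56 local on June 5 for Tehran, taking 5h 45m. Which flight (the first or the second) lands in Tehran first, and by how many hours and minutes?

the first, by 15 hours 57 minutes

Flight 1 in UTC: 04:04 − 12:00 = 16:04 on Jun 4.
+5 hours 10 minutes → arrive 21:14 UTC on Jun 4.
Flight 2 in UTC: 03:56 + 3:30 = 07:26 on Jun 5.
+5 hours 45 minutes → arrive 13:11 UTC on Jun 5.
Flight 1 lands earlier by 15 hours 57 minutes.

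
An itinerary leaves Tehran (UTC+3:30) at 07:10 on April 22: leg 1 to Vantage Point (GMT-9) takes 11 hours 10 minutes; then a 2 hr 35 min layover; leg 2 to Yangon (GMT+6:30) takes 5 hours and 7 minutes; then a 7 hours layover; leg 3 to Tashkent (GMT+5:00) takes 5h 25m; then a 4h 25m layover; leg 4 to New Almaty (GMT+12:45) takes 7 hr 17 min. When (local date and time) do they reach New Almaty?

Convert departure to UTC: 07:10 − 3:30 = 03:40 UTC on Apr 22.
Add 11 hours and 10 minutes leg 1 → 14:50 UTC.
Add 2 hours 35 minutes layover in Vantage Point → 17:25 UTC.
Add 5 hours and 7 minutes leg 2 → 22:32 UTC.
Add 7 hours layover in Yangon → 05:32 UTC (Apr 23).
Add 5 hours and 25 minutes leg 3 → 10:57 UTC.
Add 4 hours 25 minutes layover in Tashkent → 15:22 UTC.
Add 7 hours 17 minutes leg 4 → 22:39 UTC.
New Almaty is UTC+12:45, so local arrival = 22:39 + 12:45 = 11:24 on Apr 24.

11:24 on Apr 24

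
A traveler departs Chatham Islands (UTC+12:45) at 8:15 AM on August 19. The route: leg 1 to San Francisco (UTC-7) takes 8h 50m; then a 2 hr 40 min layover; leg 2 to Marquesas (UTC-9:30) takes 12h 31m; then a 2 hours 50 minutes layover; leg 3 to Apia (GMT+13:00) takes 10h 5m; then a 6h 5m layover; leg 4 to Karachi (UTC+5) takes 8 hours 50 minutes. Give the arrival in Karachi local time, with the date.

4:21 AM on August 21

Convert departure to UTC: 8:15 AM − 12:45 = 7:30 PM UTC on Aug 18.
Add 8 hours 50 minutes leg 1 → 4:20 AM UTC (Aug 19).
Add 2 hours 40 minutes layover in San Francisco → 7:00 AM UTC.
Add 12 hours 31 minutes leg 2 → 7:31 PM UTC.
Add 2 hours 50 minutes layover in Marquesas → 10:21 PM UTC.
Add 10 hours 5 minutes leg 3 → 8:26 AM UTC (Aug 20).
Add 6 hours 5 minutes layover in Apia → 2:31 PM UTC.
Add 8 hours and 50 minutes leg 4 → 11:21 PM UTC.
Karachi is UTC+5:00, so local arrival = 11:21 PM + 5:00 = 4:21 AM on Aug 21.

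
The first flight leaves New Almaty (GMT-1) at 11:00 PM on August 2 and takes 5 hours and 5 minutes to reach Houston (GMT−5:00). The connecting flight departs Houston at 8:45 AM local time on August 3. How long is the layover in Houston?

8 hours 40 minutes

Convert departure to UTC: 11:00 PM + 1:00 = 12:00 AM UTC on Aug 3.
Add 5 hours and 5 minutes flight time → 5:05 AM UTC.
Houston is UTC−5:00, so local arrival = 5:05 AM − 5:00 = 12:05 AM on Aug 3.
Layover = 8:45 AM − 12:05 AM = 8 hours 40 minutes.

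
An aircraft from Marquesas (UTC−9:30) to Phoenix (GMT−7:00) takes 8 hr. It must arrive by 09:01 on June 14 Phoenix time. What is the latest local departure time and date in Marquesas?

22:31 on June 13

Target arrival in UTC: 09:01 + 7:00 = 16:01 on Jun 14.
Subtract 8 hours → departure 08:01 UTC on Jun 14.
Marquesas is UTC−9:30: 08:01 − 9:30 = 22:31 on Jun 13.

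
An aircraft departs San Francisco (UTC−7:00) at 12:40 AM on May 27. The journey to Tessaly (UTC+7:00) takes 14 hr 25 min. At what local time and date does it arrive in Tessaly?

Convert departure to UTC: 12:40 AM + 7:00 = 7:40 AM UTC on May 27.
Add 14 hours and 25 minutes travel time → 10:05 PM UTC.
Tessaly is UTC+7:00, so local arrival = 10:05 PM + 7:00 = 5:05 AM on May 28.

5:05 AM on May 28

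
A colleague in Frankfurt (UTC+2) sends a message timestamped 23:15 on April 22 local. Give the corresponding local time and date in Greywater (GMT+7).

04:15 on April 23

Greywater is 5:00 ahead of Frankfurt.
Shift by the zone difference: 23:15 + 5:00 = 04:15 on Apr 23 in Greywater.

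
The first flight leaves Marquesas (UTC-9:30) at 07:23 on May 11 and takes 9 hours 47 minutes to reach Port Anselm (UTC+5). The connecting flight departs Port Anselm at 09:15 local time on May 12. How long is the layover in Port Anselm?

Convert departure to UTC: 07:23 + 9:30 = 16:53 UTC on May 11.
Add 9 hours and 47 minutes flight time → 02:40 UTC (May 12).
Port Anselm is UTC+5:00, so local arrival = 02:40 + 5:00 = 07:40 on May 12.
Layover = 09:15 − 07:40 = 1 hour 35 minutes.

1 hour 35 minutes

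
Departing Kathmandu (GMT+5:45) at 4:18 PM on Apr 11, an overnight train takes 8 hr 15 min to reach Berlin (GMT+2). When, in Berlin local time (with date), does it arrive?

8:48 PM on April 11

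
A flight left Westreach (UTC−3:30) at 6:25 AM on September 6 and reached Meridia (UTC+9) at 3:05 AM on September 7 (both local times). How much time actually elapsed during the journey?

8 hours 10 minutes

Departure in UTC: 6:25 AM + 3:30 = 9:55 AM on Sep 6.
Arrival in UTC: 3:05 AM − 9:00 = 6:05 PM on Sep 6.
Elapsed = 6:05 PM − 9:55 AM = 8 hours 10 minutes.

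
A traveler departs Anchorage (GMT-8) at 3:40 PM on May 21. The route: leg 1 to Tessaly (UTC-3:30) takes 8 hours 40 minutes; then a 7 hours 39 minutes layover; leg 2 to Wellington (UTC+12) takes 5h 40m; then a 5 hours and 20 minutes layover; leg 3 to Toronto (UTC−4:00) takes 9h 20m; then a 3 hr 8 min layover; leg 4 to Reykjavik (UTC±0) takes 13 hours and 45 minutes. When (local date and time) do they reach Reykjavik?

Convert departure to UTC: 3:40 PM + 8:00 = 11:40 PM UTC on May 21.
Add 8 hours and 40 minutes leg 1 → 8:20 AM UTC (May 22).
Add 7 hours and 39 minutes layover in Tessaly → 3:59 PM UTC.
Add 5 hours 40 minutes leg 2 → 9:39 PM UTC.
Add 5 hours 20 minutes layover in Wellington → 2:59 AM UTC (May 23).
Add 9 hours 20 minutes leg 3 → 12:19 PM UTC.
Add 3 hours 8 minutes layover in Toronto → 3:27 PM UTC.
Add 13 hours 45 minutes leg 4 → 5:12 AM UTC (May 24).
Reykjavik is UTC+0, so local arrival is the same: 5:12 AM on May 24.

5:12 AM on May 24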